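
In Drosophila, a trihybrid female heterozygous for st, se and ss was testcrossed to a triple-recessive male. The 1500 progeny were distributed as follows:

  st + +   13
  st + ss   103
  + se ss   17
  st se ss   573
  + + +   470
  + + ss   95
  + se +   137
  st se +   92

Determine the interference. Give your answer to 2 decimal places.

The two most frequent reciprocal classes, + + + and st se ss, are the parental types, so the F1 was + + + / st se ss.
The two rarest classes, st + + and + se ss, are the double crossovers. Comparing them with the parentals, only the st allele has switched, so st is the middle locus and the order is ss – st – se.
ss–st: (187 + 30)/1500 = 0.1447; st–se: (240 + 30)/1500 = 0.1800.
Expected DCO frequency = 0.1447 × 0.1800 ≈ 0.02605; observed = 30/1500 ≈ 0.02000.
Coefficient of coincidence = 0.02000/0.02605 ≈ 0.77; interference = 1 − 0.77 = 0.23.

0.23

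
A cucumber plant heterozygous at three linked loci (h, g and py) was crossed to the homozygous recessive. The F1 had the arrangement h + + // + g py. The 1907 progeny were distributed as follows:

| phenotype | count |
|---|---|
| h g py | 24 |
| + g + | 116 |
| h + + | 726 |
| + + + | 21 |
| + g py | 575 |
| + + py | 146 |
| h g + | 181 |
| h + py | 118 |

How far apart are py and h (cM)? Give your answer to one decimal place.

14.6 cM

The two rarest classes, + + + and h g py, are the double crossovers. Comparing them with the parentals, only the h allele has switched, so h is the middle locus and the order is py – h – g.
Crossovers in the py–h interval produce the single-crossover classes h + py and + g + (118 + 116 = 234) plus the double crossovers (45).
RF(py–h) = (234 + 45) / 1907 = 279/1907 = 0.1463 → 14.6 cM.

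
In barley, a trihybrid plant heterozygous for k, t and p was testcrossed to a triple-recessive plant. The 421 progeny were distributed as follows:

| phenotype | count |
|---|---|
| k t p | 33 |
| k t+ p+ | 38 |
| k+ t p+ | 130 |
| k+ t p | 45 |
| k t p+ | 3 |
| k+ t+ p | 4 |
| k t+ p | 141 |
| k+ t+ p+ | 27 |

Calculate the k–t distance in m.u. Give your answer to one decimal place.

The two most frequent reciprocal classes, k+ t p+ and k t+ p, are the parental types, so the F1 was k+ t p+ / k t+ p.
The two rarest classes, k t p+ and k+ t+ p, are the double crossovers. Comparing them with the parentals, only the k allele has switched, so k is the middle locus and the order is t – k – p.
Crossovers in the t–k interval produce the single-crossover classes k+ t+ p+ and k t p (27 + 33 = 60) plus the double crossovers (7).
RF(t–k) = (60 + 7) / 421 = 67/421 = 0.1591 → 15.9 m.u.

15.9 m.u.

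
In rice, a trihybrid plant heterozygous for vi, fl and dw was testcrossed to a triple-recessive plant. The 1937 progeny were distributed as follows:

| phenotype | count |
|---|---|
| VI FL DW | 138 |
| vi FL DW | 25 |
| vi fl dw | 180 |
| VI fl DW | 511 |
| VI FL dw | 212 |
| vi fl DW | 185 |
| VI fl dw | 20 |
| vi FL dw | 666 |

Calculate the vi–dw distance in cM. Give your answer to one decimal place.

22.8 cM

The two most frequent reciprocal classes, VI fl DW and vi FL dw, are the parental types, so the F1 was VI fl DW / vi FL dw.
The two rarest classes, VI fl dw and vi FL DW, are the double crossovers. Comparing them with the parentals, only the dw allele has switched, so dw is the middle locus and the order is fl – dw – vi.
Crossovers in the dw–vi interval produce the single-crossover classes vi fl DW and VI FL dw (185 + 212 = 397) plus the double crossovers (45).
RF(dw–vi) = (397 + 45) / 1937 = 442/1937 = 0.2282 → 22.8 cM.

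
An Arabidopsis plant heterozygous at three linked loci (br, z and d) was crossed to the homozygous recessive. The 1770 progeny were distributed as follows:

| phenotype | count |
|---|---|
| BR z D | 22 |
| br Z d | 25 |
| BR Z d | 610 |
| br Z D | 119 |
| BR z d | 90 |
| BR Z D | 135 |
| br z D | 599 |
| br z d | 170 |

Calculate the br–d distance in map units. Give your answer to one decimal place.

The two most frequent reciprocal classes, BR Z d and br z D, are the parental types, so the F1 was BR Z d / br z D.
The two rarest classes, br Z d and BR z D, are the double crossovers. Comparing them with the parentals, only the br allele has switched, so br is the middle locus and the order is d – br – z.
Crossovers in the d–br interval produce the single-crossover classes BR Z D and br z d (135 + 170 = 305) plus the double crossovers (47).
RF(d–br) = (305 + 47) / 1770 = 352/1770 = 0.1989 → 19.9 map units.

19.9 map units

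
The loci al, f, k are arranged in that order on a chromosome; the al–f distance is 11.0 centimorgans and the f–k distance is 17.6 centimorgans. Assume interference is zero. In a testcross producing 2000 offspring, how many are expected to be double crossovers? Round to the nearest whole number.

39

Map distances give recombination frequencies of 0.110 and 0.176 for the two intervals.
With no interference, expected double-crossover frequency = 0.110 × 0.176 = 0.01936.
Expected number = 0.01936 × 2000 = 38.72 ≈ 39.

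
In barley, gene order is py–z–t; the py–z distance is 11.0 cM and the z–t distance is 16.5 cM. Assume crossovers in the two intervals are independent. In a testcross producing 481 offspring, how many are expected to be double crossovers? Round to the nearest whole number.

Map distances give recombination frequencies of 0.110 and 0.165 for the two intervals.
With no interference, expected double-crossover frequency = 0.110 × 0.165 = 0.01815.
Expected number = 0.01815 × 481 = 8.73 ≈ 9.

9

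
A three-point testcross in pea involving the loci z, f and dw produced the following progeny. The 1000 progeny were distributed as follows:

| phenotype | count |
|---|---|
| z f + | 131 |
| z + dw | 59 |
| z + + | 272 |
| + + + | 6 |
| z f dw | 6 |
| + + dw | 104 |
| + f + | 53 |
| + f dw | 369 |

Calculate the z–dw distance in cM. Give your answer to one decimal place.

12.4 cM

The two most frequent reciprocal classes, z + + and + f dw, are the parental types, so the F1 was z + + / + f dw.
The two rarest classes, + + + and z f dw, are the double crossovers. Comparing them with the parentals, only the z allele has switched, so z is the middle locus and the order is f – z – dw.
Crossovers in the z–dw interval produce the single-crossover classes z + dw and + f + (59 + 53 = 112) plus the double crossovers (12).
RF(z–dw) = (112 + 12) / 1000 = 124/1000 = 0.1240 → 12.4 cM.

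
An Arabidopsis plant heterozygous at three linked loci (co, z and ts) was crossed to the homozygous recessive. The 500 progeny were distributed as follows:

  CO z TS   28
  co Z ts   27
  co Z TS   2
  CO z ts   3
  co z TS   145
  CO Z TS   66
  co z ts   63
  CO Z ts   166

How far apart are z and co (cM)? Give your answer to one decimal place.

12.0 cM

The two most frequent reciprocal classes, CO Z ts and co z TS, are the parental types, so the F1 was CO Z ts / co z TS.
The two rarest classes, CO z ts and co Z TS, are the double crossovers. Comparing them with the parentals, only the z allele has switched, so z is the middle locus and the order is ts – z – co.
Crossovers in the z–co interval produce the single-crossover classes co Z ts and CO z TS (27 + 28 = 55) plus the double crossovers (5).
RF(z–co) = (55 + 5) / 500 = 60/500 = 0.1200 → 12.0 cM.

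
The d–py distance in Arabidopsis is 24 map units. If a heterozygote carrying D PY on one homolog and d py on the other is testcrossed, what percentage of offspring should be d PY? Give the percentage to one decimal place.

A map distance of 24 map units corresponds to a recombination frequency of 0.240.
The F1 is D PY / d py, so d PY is a recombinant gamete class with expected frequency r/2 = 0.240/2 = 0.1200.
That is 0.1200 = 12.0% of the progeny.

12.0%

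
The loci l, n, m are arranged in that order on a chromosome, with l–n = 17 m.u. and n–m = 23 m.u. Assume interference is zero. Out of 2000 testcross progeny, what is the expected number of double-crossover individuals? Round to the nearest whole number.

78

Map distances give recombination frequencies of 0.170 and 0.230 for the two intervals.
With no interference, expected double-crossover frequency = 0.170 × 0.230 = 0.03910.
Expected number = 0.03910 × 2000 = 78.20 ≈ 78.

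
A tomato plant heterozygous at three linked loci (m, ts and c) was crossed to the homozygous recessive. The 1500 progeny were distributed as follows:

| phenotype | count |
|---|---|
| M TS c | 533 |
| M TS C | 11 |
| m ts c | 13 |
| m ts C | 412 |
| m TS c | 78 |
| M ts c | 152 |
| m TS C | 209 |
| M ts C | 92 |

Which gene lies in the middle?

c

The two most frequent reciprocal classes, m ts C and M TS c, are the parental types, so the F1 was m ts C / M TS c.
The two rarest classes, m ts c and M TS C, are the double crossovers. Comparing them with the parentals, only the c allele has switched, so c is the middle locus and the order is m – c – ts.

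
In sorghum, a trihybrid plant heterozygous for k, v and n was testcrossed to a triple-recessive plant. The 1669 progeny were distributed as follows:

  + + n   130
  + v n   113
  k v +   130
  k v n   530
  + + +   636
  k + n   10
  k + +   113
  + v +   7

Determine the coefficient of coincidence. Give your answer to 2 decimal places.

The two most frequent reciprocal classes, k v n and + + +, are the parental types, so the F1 was k v n / + + +.
The two rarest classes, k + n and + v +, are the double crossovers. Comparing them with the parentals, only the v allele has switched, so v is the middle locus and the order is k – v – n.
k–v: (226 + 17)/1669 = 0.1456; v–n: (260 + 17)/1669 = 0.1660.
Expected DCO frequency = 0.1456 × 0.1660 ≈ 0.02417; observed = 17/1669 ≈ 0.01019.
Coefficient of coincidence = 0.01019/0.02417 ≈ 0.42.

0.42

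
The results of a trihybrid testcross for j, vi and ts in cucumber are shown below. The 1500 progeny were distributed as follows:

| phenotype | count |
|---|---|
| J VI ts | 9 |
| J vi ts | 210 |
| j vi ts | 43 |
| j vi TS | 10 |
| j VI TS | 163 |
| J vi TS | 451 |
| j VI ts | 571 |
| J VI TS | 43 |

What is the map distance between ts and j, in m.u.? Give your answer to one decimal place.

26.1 m.u.

The two most frequent reciprocal classes, j VI ts and J vi TS, are the parental types, so the F1 was j VI ts / J vi TS.
The two rarest classes, J VI ts and j vi TS, are the double crossovers. Comparing them with the parentals, only the j allele has switched, so j is the middle locus and the order is vi – j – ts.
Crossovers in the j–ts interval produce the single-crossover classes j VI TS and J vi ts (163 + 210 = 373) plus the double crossovers (19).
RF(j–ts) = (373 + 19) / 1500 = 392/1500 = 0.2613 → 26.1 m.u.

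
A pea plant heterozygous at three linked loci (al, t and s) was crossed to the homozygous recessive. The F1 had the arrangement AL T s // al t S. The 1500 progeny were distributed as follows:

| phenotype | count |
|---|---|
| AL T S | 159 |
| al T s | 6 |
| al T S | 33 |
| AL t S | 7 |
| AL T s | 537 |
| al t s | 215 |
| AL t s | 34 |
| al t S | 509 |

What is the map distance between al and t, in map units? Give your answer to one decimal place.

The two rarest classes, al T s and AL t S, are the double crossovers. Comparing them with the parentals, only the al allele has switched, so al is the middle locus and the order is s – al – t.
Crossovers in the al–t interval produce the single-crossover classes AL t s and al T S (34 + 33 = 67) plus the double crossovers (13).
RF(al–t) = (67 + 13) / 1500 = 80/1500 = 0.0533 → 5.3 map units.

5.3 map units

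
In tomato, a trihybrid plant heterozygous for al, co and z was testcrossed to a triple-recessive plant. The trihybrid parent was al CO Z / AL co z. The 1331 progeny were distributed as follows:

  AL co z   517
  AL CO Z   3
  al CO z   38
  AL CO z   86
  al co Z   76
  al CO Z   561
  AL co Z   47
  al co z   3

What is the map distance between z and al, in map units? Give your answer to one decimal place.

6.8 map units

The two rarest classes, AL CO Z and al co z, are the double crossovers. Comparing them with the parentals, only the al allele has switched, so al is the middle locus and the order is co – al – z.
Crossovers in the al–z interval produce the single-crossover classes al CO z and AL co Z (38 + 47 = 85) plus the double crossovers (6).
RF(al–z) = (85 + 6) / 1331 = 91/1331 = 0.0684 → 6.8 map units.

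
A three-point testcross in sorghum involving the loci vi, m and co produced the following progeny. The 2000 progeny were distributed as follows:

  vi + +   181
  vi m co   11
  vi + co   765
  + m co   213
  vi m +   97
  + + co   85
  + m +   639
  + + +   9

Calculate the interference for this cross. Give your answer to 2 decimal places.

0.52

The two most frequent reciprocal classes, + m + and vi + co, are the parental types, so the F1 was + m + / vi + co.
The two rarest classes, + + + and vi m co, are the double crossovers. Comparing them with the parentals, only the m allele has switched, so m is the middle locus and the order is vi – m – co.
vi–m: (182 + 20)/2000 = 0.1010; m–co: (394 + 20)/2000 = 0.2070.
Expected DCO frequency = 0.1010 × 0.2070 ≈ 0.02091; observed = 20/2000 ≈ 0.01000.
Coefficient of coincidence = 0.01000/0.02091 ≈ 0.48; interference = 1 − 0.48 = 0.52.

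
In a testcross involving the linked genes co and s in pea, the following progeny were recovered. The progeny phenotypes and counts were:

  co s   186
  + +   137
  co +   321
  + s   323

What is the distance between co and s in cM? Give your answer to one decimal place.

The two most frequent classes, + s (323) and co + (321), are the parental types, so the F1 was + s / co +.
The recombinant classes are + + and co s: 137 + 186 = 323.
Recombination frequency = 323/967 = 0.3340 ≈ 33.4%, i.e. 33.4 cM.

33.4 cM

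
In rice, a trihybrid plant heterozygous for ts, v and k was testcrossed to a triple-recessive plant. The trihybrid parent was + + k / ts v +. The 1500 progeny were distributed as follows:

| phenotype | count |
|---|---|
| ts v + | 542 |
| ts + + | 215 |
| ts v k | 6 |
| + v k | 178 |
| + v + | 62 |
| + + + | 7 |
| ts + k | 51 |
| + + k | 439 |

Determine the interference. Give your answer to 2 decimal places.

The two rarest classes, + + + and ts v k, are the double crossovers. Comparing them with the parentals, only the k allele has switched, so k is the middle locus and the order is v – k – ts.
v–k: (393 + 13)/1500 = 0.2707; k–ts: (113 + 13)/1500 = 0.0840.
Expected DCO frequency = 0.2707 × 0.0840 ≈ 0.02274; observed = 13/1500 ≈ 0.00867.
Coefficient of coincidence = 0.00867/0.02274 ≈ 0.38; interference = 1 − 0.38 = 0.62.

0.62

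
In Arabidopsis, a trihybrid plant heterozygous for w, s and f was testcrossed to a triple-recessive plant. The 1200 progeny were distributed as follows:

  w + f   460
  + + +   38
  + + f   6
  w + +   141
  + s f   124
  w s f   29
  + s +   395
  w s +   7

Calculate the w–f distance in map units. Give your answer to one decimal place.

23.2 map units

The two most frequent reciprocal classes, w + f and + s +, are the parental types, so the F1 was w + f / + s +.
The two rarest classes, + + f and w s +, are the double crossovers. Comparing them with the parentals, only the w allele has switched, so w is the middle locus and the order is f – w – s.
Crossovers in the f–w interval produce the single-crossover classes w + + and + s f (141 + 124 = 265) plus the double crossovers (13).
RF(f–w) = (265 + 13) / 1200 = 278/1200 = 0.2317 → 23.2 map units.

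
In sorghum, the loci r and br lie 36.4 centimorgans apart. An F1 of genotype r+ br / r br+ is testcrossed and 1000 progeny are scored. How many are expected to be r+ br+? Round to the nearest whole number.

182

A map distance of 36.4 centimorgans corresponds to a recombination frequency of 0.364.
The F1 is r+ br / r br+, so r+ br+ is a recombinant gamete class with expected frequency r/2 = 0.364/2 = 0.1820.
Expected number = 0.1820 × 1000 = 182.00 ≈ 182.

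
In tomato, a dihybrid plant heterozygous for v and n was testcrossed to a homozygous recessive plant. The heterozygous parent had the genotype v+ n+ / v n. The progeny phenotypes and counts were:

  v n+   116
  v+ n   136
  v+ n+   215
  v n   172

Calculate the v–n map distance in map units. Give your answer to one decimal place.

39.4 map units

The recombinant classes are v+ n and v n+: 136 + 116 = 252.
Recombination frequency = 252/639 = 0.3944 ≈ 39.4%, i.e. 39.4 map units.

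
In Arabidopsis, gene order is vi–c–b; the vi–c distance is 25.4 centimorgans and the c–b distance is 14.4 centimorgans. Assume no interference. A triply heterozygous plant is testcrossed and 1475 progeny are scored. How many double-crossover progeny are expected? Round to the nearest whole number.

54

Map distances give recombination frequencies of 0.254 and 0.144 for the two intervals.
With no interference, expected double-crossover frequency = 0.254 × 0.144 = 0.03658.
Expected number = 0.03658 × 1475 = 53.95 ≈ 54.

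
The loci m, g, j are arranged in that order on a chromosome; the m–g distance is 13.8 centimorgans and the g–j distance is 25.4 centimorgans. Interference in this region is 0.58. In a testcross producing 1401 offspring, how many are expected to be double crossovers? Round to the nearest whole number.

21

Map distances give recombination frequencies of 0.138 and 0.254 for the two intervals.
With interference 0.58 (so coincidence = 0.42), expected double-crossover frequency = 0.138 × 0.254 × 0.42 = 0.01472.
Expected number = 0.01472 × 1401 = 20.63 ≈ 21.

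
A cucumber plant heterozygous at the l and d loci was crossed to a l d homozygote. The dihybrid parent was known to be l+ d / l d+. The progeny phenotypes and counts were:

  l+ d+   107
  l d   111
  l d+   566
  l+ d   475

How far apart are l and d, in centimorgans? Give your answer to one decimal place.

The recombinant classes are l+ d+ and l d: 107 + 111 = 218.
Recombination frequency = 218/1259 = 0.1732 ≈ 17.3%, i.e. 17.3 centimorgans.

17.3 centimorgans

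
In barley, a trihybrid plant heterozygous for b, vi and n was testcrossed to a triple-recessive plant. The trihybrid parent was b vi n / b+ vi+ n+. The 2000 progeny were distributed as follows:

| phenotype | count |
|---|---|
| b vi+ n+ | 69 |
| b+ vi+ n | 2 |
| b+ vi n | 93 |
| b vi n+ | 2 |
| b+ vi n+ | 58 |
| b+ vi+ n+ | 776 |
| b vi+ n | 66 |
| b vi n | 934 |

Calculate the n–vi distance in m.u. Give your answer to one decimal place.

The two rarest classes, b vi n+ and b+ vi+ n, are the double crossovers. Comparing them with the parentals, only the n allele has switched, so n is the middle locus and the order is b – n – vi.
Crossovers in the n–vi interval produce the single-crossover classes b vi+ n and b+ vi n+ (66 + 58 = 124) plus the double crossovers (4).
RF(n–vi) = (124 + 4) / 2000 = 128/2000 = 0.0640 → 6.4 m.u.

6.4 m.u.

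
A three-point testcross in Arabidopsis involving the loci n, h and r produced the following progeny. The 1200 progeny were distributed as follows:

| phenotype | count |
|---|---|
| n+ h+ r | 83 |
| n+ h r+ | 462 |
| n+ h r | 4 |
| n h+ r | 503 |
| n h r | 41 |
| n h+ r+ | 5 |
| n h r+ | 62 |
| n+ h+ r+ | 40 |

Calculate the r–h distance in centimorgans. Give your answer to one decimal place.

The two most frequent reciprocal classes, n+ h r+ and n h+ r, are the parental types, so the F1 was n+ h r+ / n h+ r.
The two rarest classes, n+ h r and n h+ r+, are the double crossovers. Comparing them with the parentals, only the r allele has switched, so r is the middle locus and the order is n – r – h.
Crossovers in the r–h interval produce the single-crossover classes n+ h+ r+ and n h r (40 + 41 = 81) plus the double crossovers (9).
RF(r–h) = (81 + 9) / 1200 = 90/1200 = 0.0750 → 7.5 centimorgans.

7.5 centimorgans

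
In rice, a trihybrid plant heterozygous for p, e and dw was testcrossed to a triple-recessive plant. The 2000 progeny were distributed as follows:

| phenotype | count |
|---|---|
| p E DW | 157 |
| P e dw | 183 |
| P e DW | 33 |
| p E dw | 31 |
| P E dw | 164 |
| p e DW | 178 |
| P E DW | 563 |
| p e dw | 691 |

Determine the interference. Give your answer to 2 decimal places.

0.22

The two most frequent reciprocal classes, P E DW and p e dw, are the parental types, so the F1 was P E DW / p e dw.
The two rarest classes, P e DW and p E dw, are the double crossovers. Comparing them with the parentals, only the e allele has switched, so e is the middle locus and the order is dw – e – p.
dw–e: (342 + 64)/2000 = 0.2030; e–p: (340 + 64)/2000 = 0.2020.
Expected DCO frequency = 0.2030 × 0.2020 ≈ 0.04101; observed = 64/2000 ≈ 0.03200.
Coefficient of coincidence = 0.03200/0.04101 ≈ 0.78; interference = 1 − 0.78 = 0.22.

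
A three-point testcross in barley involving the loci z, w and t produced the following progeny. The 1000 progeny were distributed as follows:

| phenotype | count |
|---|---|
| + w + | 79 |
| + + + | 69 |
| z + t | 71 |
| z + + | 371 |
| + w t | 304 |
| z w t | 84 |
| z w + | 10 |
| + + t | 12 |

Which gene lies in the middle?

The two most frequent reciprocal classes, z + + and + w t, are the parental types, so the F1 was z + + / + w t.
The two rarest classes, z w + and + + t, are the double crossovers. Comparing them with the parentals, only the w allele has switched, so w is the middle locus and the order is z – w – t.

w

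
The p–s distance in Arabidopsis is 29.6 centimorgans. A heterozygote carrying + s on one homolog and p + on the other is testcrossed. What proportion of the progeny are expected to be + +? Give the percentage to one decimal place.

A map distance of 29.6 centimorgans corresponds to a recombination frequency of 0.296.
The F1 is + s / p +, so + + is a recombinant gamete class with expected frequency r/2 = 0.296/2 = 0.1480.
That is 0.1480 = 14.8% of the progeny.

14.8%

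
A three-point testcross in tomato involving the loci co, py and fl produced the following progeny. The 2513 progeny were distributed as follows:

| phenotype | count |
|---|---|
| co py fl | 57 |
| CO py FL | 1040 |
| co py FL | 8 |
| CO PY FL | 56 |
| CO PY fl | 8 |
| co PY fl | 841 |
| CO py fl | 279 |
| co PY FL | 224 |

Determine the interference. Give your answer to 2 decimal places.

0.40

The two most frequent reciprocal classes, CO py FL and co PY fl, are the parental types, so the F1 was CO py FL / co PY fl.
The two rarest classes, co py FL and CO PY fl, are the double crossovers. Comparing them with the parentals, only the co allele has switched, so co is the middle locus and the order is fl – co – py.
fl–co: (503 + 16)/2513 = 0.2065; co–py: (113 + 16)/2513 = 0.0513.
Expected DCO frequency = 0.2065 × 0.0513 ≈ 0.01059; observed = 16/2513 ≈ 0.00637.
Coefficient of coincidence = 0.00637/0.01059 ≈ 0.60; interference = 1 − 0.60 = 0.40.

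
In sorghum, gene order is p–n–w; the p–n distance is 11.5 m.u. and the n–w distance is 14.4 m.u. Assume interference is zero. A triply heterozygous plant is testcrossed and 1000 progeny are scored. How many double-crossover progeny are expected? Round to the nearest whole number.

17

Map distances give recombination frequencies of 0.115 and 0.144 for the two intervals.
With no interference, expected double-crossover frequency = 0.115 × 0.144 = 0.01656.
Expected number = 0.01656 × 1000 = 16.56 ≈ 17.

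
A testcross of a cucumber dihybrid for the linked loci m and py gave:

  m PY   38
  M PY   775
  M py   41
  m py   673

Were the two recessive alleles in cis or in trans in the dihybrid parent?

The two most frequent classes are M PY (775) and m py (673); these are the parental (non-recombinant) types.
So the F1 carried M PY on one chromosome and m py on the other — the recessive alleles are on the same chromosome (cis / coupling).

cis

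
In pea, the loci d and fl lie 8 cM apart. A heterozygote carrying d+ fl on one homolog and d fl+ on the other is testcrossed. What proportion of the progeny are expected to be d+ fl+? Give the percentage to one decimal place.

4.0%

A map distance of 8 cM corresponds to a recombination frequency of 0.080.
The F1 is d+ fl / d fl+, so d+ fl+ is a recombinant gamete class with expected frequency r/2 = 0.080/2 = 0.0400.
That is 0.0400 = 4.0% of the progeny.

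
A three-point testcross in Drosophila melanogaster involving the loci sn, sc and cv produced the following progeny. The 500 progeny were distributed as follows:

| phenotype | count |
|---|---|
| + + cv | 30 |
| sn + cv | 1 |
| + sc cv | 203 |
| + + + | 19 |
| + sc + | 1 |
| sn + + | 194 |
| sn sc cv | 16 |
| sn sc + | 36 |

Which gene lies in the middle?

The two most frequent reciprocal classes, + sc cv and sn + +, are the parental types, so the F1 was + sc cv / sn + +.
The two rarest classes, + sc + and sn + cv, are the double crossovers. Comparing them with the parentals, only the cv allele has switched, so cv is the middle locus and the order is sn – cv – sc.

cv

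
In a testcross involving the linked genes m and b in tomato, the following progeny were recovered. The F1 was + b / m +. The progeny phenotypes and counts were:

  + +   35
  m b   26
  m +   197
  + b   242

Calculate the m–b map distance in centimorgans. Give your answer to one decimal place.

12.2 centimorgans

The recombinant classes are + + and m b: 35 + 26 = 61.
Recombination frequency = 61/500 = 0.1220 ≈ 12.2%, i.e. 12.2 centimorgans.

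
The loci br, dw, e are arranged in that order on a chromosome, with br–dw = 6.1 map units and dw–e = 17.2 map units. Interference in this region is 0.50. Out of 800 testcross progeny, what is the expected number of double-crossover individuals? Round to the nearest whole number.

4

Map distances give recombination frequencies of 0.061 and 0.172 for the two intervals.
With interference 0.50 (so coincidence = 0.50), expected double-crossover frequency = 0.061 × 0.172 × 0.50 = 0.00525.
Expected number = 0.00525 × 800 = 4.20 ≈ 4.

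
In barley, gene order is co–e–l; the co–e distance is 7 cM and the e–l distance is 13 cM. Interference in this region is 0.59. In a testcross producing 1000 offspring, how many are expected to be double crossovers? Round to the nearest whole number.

Map distances give recombination frequencies of 0.070 and 0.130 for the two intervals.
With interference 0.59 (so coincidence = 0.41), expected double-crossover frequency = 0.070 × 0.130 × 0.41 = 0.00373.
Expected number = 0.00373 × 1000 = 3.73 ≈ 4.

4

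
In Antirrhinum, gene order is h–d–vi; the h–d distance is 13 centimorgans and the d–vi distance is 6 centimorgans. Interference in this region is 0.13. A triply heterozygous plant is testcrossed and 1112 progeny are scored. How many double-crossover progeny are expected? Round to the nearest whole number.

Map distances give recombination frequencies of 0.130 and 0.060 for the two intervals.
With interference 0.13 (so coincidence = 0.87), expected double-crossover frequency = 0.130 × 0.060 × 0.87 = 0.00679.
Expected number = 0.00679 × 1112 = 7.55 ≈ 8.

8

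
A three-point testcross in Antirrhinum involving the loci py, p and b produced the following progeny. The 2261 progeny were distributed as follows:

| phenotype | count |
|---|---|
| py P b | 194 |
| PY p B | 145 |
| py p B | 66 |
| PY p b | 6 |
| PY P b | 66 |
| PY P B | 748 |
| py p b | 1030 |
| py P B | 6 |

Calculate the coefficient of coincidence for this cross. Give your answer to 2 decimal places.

The two most frequent reciprocal classes, py p b and PY P B, are the parental types, so the F1 was py p b / PY P B.
The two rarest classes, PY p b and py P B, are the double crossovers. Comparing them with the parentals, only the py allele has switched, so py is the middle locus and the order is b – py – p.
b–py: (132 + 12)/2261 = 0.0637; py–p: (339 + 12)/2261 = 0.1552.
Expected DCO frequency = 0.0637 × 0.1552 ≈ 0.00989; observed = 12/2261 ≈ 0.00531.
Coefficient of coincidence = 0.00531/0.00989 ≈ 0.54.

0.54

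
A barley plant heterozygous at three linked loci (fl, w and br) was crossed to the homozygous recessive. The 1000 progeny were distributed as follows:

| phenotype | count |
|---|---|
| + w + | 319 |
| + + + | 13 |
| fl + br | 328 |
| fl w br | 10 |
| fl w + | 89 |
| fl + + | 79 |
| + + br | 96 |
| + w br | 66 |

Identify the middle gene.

w

The two most frequent reciprocal classes, + w + and fl + br, are the parental types, so the F1 was + w + / fl + br.
The two rarest classes, + + + and fl w br, are the double crossovers. Comparing them with the parentals, only the w allele has switched, so w is the middle locus and the order is fl – w – br.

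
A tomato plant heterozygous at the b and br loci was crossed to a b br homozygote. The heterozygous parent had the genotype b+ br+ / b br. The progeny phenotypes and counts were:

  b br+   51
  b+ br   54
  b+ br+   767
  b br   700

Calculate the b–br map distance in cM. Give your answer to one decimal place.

6.7 cM

The recombinant classes are b+ br and b br+: 54 + 51 = 105.
Recombination frequency = 105/1572 = 0.0668 ≈ 6.7%, i.e. 6.7 cM.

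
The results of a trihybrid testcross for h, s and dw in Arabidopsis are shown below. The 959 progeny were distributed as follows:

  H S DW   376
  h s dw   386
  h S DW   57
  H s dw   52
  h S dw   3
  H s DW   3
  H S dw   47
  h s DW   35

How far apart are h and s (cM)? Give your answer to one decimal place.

12.0 cM

The two most frequent reciprocal classes, H S DW and h s dw, are the parental types, so the F1 was H S DW / h s dw.
The two rarest classes, H s DW and h S dw, are the double crossovers. Comparing them with the parentals, only the s allele has switched, so s is the middle locus and the order is h – s – dw.
Crossovers in the h–s interval produce the single-crossover classes h S DW and H s dw (57 + 52 = 109) plus the double crossovers (6).
RF(h–s) = (109 + 6) / 959 = 115/959 = 0.1199 → 12.0 cM.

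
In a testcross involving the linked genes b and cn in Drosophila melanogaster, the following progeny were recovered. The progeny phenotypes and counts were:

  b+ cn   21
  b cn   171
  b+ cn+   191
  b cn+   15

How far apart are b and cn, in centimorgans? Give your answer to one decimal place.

The two most frequent classes, b+ cn+ (191) and b cn (171), are the parental types, so the F1 was b+ cn+ / b cn.
The recombinant classes are b+ cn and b cn+: 21 + 15 = 36.
Recombination frequency = 36/398 = 0.0905 ≈ 9.0%, i.e. 9.0 centimorgans.

9.0 centimorgans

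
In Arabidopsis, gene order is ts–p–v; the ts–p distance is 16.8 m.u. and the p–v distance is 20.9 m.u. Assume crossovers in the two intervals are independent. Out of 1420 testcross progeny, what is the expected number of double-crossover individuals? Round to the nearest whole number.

Map distances give recombination frequencies of 0.168 and 0.209 for the two intervals.
With no interference, expected double-crossover frequency = 0.168 × 0.209 = 0.03511.
Expected number = 0.03511 × 1420 = 49.86 ≈ 50.

50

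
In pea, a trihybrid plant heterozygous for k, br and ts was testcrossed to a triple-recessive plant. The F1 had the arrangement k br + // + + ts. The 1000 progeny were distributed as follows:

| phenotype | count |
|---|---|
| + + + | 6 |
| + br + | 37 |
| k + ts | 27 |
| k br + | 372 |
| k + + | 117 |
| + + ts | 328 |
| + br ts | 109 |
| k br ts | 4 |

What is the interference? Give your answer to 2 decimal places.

0.43

The two rarest classes, k br ts and + + +, are the double crossovers. Comparing them with the parentals, only the ts allele has switched, so ts is the middle locus and the order is k – ts – br.
k–ts: (64 + 10)/1000 = 0.0740; ts–br: (226 + 10)/1000 = 0.2360.
Expected DCO frequency = 0.0740 × 0.2360 ≈ 0.01746; observed = 10/1000 ≈ 0.01000.
Coefficient of coincidence = 0.01000/0.01746 ≈ 0.57; interference = 1 − 0.57 = 0.43.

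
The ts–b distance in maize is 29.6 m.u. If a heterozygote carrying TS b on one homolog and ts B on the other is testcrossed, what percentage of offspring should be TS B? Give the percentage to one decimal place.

14.8%

A map distance of 29.6 m.u. corresponds to a recombination frequency of 0.296.
The F1 is TS b / ts B, so TS B is a recombinant gamete class with expected frequency r/2 = 0.296/2 = 0.1480.
That is 0.1480 = 14.8% of the progeny.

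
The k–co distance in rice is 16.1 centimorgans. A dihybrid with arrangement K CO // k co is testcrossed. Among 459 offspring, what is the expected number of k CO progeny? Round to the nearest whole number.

37

A map distance of 16.1 centimorgans corresponds to a recombination frequency of 0.161.
The F1 is K CO / k co, so k CO is a recombinant gamete class with expected frequency r/2 = 0.161/2 = 0.0805.
Expected number = 0.0805 × 459 = 36.95 ≈ 37.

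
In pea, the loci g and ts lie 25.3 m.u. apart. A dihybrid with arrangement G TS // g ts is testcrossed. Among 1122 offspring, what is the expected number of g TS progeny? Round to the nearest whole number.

A map distance of 25.3 m.u. corresponds to a recombination frequency of 0.253.
The F1 is G TS / g ts, so g TS is a recombinant gamete class with expected frequency r/2 = 0.253/2 = 0.1265.
Expected number = 0.1265 × 1122 = 141.93 ≈ 142.

142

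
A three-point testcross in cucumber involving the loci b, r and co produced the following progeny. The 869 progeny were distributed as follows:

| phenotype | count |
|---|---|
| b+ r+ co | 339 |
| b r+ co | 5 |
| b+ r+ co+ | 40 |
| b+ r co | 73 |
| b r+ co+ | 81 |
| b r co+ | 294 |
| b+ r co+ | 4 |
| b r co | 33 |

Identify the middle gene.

The two most frequent reciprocal classes, b+ r+ co and b r co+, are the parental types, so the F1 was b+ r+ co / b r co+.
The two rarest classes, b r+ co and b+ r co+, are the double crossovers. Comparing them with the parentals, only the b allele has switched, so b is the middle locus and the order is r – b – co.

b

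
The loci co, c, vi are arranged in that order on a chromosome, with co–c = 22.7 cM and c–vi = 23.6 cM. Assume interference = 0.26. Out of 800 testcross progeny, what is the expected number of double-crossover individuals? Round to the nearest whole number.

Map distances give recombination frequencies of 0.227 and 0.236 for the two intervals.
With interference 0.26 (so coincidence = 0.74), expected double-crossover frequency = 0.227 × 0.236 × 0.74 = 0.03964.
Expected number = 0.03964 × 800 = 31.71 ≈ 32.

32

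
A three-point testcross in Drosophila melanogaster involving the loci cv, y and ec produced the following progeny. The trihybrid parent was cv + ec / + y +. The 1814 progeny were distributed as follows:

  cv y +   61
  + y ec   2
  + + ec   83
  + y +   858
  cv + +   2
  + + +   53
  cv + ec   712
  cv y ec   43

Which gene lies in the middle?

ec

The two rarest classes, cv + + and + y ec, are the double crossovers. Comparing them with the parentals, only the ec allele has switched, so ec is the middle locus and the order is y – ec – cv.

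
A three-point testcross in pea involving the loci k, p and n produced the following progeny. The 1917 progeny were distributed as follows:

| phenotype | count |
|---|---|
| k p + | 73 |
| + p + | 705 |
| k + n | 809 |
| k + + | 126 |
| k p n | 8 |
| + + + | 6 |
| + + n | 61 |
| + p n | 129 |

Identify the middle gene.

The two most frequent reciprocal classes, k + n and + p +, are the parental types, so the F1 was k + n / + p +.
The two rarest classes, k p n and + + +, are the double crossovers. Comparing them with the parentals, only the p allele has switched, so p is the middle locus and the order is k – p – n.

p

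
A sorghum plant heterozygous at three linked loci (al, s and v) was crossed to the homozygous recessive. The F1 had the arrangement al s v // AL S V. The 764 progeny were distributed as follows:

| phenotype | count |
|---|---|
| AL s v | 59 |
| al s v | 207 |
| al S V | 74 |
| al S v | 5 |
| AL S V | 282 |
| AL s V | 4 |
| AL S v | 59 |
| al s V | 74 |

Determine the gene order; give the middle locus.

s

The two rarest classes, al S v and AL s V, are the double crossovers. Comparing them with the parentals, only the s allele has switched, so s is the middle locus and the order is v – s – al.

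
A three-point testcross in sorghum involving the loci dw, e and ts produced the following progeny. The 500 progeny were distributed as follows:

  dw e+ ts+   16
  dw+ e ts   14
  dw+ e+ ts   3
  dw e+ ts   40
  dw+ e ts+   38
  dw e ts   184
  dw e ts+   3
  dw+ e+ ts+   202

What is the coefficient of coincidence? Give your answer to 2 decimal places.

The two most frequent reciprocal classes, dw e ts and dw+ e+ ts+, are the parental types, so the F1 was dw e ts / dw+ e+ ts+.
The two rarest classes, dw e ts+ and dw+ e+ ts, are the double crossovers. Comparing them with the parentals, only the ts allele has switched, so ts is the middle locus and the order is dw – ts – e.
dw–ts: (30 + 6)/500 = 0.0720; ts–e: (78 + 6)/500 = 0.1680.
Expected DCO frequency = 0.0720 × 0.1680 ≈ 0.01210; observed = 6/500 ≈ 0.01200.
Coefficient of coincidence = 0.01200/0.01210 ≈ 0.99.

0.99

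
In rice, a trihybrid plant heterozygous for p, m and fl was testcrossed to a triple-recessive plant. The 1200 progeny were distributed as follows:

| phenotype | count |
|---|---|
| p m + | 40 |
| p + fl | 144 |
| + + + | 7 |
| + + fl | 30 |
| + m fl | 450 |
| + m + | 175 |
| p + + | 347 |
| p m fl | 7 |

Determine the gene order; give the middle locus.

The two most frequent reciprocal classes, p + + and + m fl, are the parental types, so the F1 was p + + / + m fl.
The two rarest classes, + + + and p m fl, are the double crossovers. Comparing them with the parentals, only the p allele has switched, so p is the middle locus and the order is m – p – fl.

p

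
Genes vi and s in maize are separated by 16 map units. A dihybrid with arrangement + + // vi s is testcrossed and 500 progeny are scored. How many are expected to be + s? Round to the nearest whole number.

40

A map distance of 16 map units corresponds to a recombination frequency of 0.160.
The F1 is + + / vi s, so + s is a recombinant gamete class with expected frequency r/2 = 0.160/2 = 0.0800.
Expected number = 0.0800 × 500 = 40.00 ≈ 40.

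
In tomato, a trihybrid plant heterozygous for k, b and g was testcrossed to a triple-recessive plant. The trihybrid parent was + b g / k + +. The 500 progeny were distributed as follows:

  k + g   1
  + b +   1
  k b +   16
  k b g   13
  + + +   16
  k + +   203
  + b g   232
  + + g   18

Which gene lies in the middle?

g

The two rarest classes, + b + and k + g, are the double crossovers. Comparing them with the parentals, only the g allele has switched, so g is the middle locus and the order is k – g – b.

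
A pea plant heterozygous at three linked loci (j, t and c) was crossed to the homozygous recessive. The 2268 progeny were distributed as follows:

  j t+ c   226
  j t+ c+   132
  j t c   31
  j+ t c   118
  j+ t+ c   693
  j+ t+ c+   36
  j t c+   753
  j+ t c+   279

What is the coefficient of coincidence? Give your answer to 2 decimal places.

0.84

The two most frequent reciprocal classes, j t c+ and j+ t+ c, are the parental types, so the F1 was j t c+ / j+ t+ c.
The two rarest classes, j t c and j+ t+ c+, are the double crossovers. Comparing them with the parentals, only the c allele has switched, so c is the middle locus and the order is t – c – j.
t–c: (250 + 67)/2268 = 0.1398; c–j: (505 + 67)/2268 = 0.2522.
Expected DCO frequency = 0.1398 × 0.2522 ≈ 0.03526; observed = 67/2268 ≈ 0.02954.
Coefficient of coincidence = 0.02954/0.03526 ≈ 0.84.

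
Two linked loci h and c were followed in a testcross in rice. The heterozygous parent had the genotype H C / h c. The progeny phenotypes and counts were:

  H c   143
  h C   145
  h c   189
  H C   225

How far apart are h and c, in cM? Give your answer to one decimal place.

The recombinant classes are H c and h C: 143 + 145 = 288.
Recombination frequency = 288/702 = 0.4103 ≈ 41.0%, i.e. 41.0 cM.

41.0 cM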